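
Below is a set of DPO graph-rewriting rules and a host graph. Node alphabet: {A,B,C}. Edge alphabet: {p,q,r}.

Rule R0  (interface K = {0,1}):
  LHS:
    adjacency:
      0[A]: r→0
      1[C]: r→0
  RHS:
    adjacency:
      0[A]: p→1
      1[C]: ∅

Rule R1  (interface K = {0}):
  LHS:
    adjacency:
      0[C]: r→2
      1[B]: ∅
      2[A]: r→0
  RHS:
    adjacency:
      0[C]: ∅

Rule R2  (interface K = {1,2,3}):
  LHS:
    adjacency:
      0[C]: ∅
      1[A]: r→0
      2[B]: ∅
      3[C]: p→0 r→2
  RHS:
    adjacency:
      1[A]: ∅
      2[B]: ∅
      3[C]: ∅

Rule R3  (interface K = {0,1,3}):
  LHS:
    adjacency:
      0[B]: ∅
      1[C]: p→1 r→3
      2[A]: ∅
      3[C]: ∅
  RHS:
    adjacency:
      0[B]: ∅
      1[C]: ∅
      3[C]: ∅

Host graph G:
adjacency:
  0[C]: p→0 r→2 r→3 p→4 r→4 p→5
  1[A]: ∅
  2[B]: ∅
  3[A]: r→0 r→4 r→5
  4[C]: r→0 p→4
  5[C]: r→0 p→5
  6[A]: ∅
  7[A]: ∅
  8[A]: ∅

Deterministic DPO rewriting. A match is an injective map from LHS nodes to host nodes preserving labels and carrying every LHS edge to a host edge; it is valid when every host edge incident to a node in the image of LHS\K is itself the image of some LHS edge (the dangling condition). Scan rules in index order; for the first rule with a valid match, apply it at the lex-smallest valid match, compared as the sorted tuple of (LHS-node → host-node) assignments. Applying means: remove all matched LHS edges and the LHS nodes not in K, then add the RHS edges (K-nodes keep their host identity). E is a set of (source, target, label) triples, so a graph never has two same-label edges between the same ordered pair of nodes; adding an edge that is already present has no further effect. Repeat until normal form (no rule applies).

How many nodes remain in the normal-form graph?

initial: |V|=9 |E|=13  E = 0-p->0 0-r->2 0-r->3 0-p->4 0-r->4 0-p->5 3-r->0 3-r->4 3-r->5 4-r->0 4-p->4 5-r->0 5-p->5
step 1: apply R3 at {0↦2, 1↦0, 2↦1, 3↦4}  → |V|=8 |E|=11  E = 0-r->2 0-r->3 0-p->4 0-p->5 3-r->0 3-r->4 3-r->5 4-r->0 4-p->4 5-r->0 5-p->5
step 2: apply R3 at {0↦2, 1↦4, 2↦6, 3↦0}  → |V|=7 |E|=9  E = 0-r->2 0-r->3 0-p->4 0-p->5 3-r->0 3-r->4 3-r->5 5-r->0 5-p->5
step 3: apply R2 at {0↦4, 1↦3, 2↦2, 3↦0}  → |V|=6 |E|=6  E = 0-r->3 0-p->5 3-r->0 3-r->5 5-r->0 5-p->5
step 4: apply R3 at {0↦2, 1↦5, 2↦7, 3↦0}  → |V|=5 |E|=4  E = 0-r->3 0-p->5 3-r->0 3-r->5
halt: no rule applies after step 4
NF nodes: {0:C, 2:B, 3:A, 5:C, 8:A}

Answer: 5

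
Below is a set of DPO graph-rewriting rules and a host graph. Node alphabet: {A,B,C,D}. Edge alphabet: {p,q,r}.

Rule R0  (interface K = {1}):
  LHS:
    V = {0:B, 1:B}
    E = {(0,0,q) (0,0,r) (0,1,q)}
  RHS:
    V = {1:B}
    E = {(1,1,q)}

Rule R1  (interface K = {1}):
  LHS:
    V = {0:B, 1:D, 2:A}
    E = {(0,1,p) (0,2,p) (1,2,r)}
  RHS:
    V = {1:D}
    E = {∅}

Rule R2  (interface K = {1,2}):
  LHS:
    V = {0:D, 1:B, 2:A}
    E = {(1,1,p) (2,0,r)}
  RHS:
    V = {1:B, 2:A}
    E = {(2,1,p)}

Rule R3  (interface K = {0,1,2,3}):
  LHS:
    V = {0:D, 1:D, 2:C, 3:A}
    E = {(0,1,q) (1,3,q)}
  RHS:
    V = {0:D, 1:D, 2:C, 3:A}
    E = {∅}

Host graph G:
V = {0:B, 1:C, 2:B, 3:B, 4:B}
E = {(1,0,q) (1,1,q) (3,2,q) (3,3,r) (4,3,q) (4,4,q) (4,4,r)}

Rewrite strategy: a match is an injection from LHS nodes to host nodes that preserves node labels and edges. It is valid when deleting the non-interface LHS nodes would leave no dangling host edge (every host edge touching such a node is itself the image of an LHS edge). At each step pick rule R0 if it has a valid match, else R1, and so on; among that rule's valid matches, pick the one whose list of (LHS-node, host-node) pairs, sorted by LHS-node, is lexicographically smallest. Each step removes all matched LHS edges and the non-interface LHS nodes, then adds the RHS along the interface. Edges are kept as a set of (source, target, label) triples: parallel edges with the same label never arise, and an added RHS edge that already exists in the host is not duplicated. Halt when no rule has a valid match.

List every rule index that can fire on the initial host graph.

Answer: [R0]

Derivation:
R0: 1 valid match — {0↦4, 1↦3}
R1: no valid match — LHS pattern not found
R2: no valid match — LHS pattern not found
R3: no valid match — LHS pattern not found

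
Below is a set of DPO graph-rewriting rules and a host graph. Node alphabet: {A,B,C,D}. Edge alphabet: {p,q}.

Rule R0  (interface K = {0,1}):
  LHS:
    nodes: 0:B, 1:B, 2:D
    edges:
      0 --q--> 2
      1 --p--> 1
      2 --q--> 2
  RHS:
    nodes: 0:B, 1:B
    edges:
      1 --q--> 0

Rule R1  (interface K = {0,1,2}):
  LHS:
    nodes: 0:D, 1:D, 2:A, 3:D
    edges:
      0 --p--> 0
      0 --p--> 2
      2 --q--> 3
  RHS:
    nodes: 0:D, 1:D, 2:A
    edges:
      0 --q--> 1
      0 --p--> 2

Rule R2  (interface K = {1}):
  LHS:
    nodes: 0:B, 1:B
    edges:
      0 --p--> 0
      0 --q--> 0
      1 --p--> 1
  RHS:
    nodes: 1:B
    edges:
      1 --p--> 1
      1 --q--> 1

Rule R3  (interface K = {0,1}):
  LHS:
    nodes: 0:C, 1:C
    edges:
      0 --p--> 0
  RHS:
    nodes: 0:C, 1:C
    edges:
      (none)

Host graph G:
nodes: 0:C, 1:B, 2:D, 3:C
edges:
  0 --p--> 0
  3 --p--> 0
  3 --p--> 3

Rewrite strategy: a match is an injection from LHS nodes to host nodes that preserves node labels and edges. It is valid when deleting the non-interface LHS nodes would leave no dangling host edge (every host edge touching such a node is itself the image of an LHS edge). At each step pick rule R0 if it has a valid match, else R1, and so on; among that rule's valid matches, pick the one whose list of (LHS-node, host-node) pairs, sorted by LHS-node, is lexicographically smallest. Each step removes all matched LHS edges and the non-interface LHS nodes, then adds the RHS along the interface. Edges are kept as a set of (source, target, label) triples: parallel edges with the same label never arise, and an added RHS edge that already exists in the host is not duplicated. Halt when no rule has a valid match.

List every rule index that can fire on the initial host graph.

Answer: [R3]

Rewrite trace:
R0: no valid match — LHS pattern not found
R1: no valid match — LHS pattern not found
R2: no valid match — LHS pattern not found
R3: 2 valid matches — {0↦0, 1↦3}, {0↦3, 1↦0}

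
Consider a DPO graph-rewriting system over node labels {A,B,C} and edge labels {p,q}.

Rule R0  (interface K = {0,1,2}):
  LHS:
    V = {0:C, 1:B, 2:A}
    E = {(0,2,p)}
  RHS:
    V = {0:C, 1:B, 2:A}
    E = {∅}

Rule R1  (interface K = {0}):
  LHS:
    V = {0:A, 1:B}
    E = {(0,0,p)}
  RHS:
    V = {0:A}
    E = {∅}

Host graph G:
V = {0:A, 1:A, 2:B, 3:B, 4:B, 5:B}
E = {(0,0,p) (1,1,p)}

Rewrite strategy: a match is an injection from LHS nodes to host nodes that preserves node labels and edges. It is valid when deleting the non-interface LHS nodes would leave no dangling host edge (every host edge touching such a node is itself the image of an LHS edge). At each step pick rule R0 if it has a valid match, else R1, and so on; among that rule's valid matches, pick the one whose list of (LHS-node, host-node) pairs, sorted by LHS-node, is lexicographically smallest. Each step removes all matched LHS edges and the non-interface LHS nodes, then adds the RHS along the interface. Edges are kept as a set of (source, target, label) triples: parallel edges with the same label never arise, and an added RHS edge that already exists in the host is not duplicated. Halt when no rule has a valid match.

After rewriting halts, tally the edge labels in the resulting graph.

initial: |V|=6 |E|=2  E = 0-p->0 1-p->1
step 1: apply R1 at {0↦0, 1↦2}  → |V|=5 |E|=1  E = 1-p->1
step 2: apply R1 at {0↦1, 1↦3}  → |V|=4 |E|=0  E = ∅
halt: no rule applies after step 2
NF edges: []

Answer: (no edges)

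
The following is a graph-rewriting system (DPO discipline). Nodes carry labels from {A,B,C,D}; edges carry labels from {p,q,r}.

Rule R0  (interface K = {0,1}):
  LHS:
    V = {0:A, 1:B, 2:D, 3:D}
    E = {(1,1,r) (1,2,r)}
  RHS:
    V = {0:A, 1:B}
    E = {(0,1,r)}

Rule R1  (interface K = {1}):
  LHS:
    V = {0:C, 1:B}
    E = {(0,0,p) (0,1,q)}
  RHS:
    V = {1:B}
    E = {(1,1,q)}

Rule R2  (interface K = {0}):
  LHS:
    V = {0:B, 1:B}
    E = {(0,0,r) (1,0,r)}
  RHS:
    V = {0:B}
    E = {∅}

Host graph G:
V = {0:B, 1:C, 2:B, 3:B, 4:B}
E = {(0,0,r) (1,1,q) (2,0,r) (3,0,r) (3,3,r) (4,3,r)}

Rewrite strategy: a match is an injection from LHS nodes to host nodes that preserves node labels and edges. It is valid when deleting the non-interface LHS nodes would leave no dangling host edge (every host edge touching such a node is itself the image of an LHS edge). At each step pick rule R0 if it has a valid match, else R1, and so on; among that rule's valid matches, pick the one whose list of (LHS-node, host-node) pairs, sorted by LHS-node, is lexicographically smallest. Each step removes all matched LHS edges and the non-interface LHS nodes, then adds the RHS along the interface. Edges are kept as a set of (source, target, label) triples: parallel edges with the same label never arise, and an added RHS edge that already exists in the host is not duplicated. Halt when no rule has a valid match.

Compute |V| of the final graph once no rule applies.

initial: |V|=5 |E|=6  E = 0-r->0 1-q->1 2-r->0 3-r->0 3-r->3 4-r->3
step 1: apply R2 at {0↦0, 1↦2}  → |V|=4 |E|=4  E = 1-q->1 3-r->0 3-r->3 4-r->3
step 2: apply R2 at {0↦3, 1↦4}  → |V|=3 |E|=2  E = 1-q->1 3-r->0
final graph: no rule applies after step 2
NF nodes: {0:B, 1:C, 3:B}

Answer: 3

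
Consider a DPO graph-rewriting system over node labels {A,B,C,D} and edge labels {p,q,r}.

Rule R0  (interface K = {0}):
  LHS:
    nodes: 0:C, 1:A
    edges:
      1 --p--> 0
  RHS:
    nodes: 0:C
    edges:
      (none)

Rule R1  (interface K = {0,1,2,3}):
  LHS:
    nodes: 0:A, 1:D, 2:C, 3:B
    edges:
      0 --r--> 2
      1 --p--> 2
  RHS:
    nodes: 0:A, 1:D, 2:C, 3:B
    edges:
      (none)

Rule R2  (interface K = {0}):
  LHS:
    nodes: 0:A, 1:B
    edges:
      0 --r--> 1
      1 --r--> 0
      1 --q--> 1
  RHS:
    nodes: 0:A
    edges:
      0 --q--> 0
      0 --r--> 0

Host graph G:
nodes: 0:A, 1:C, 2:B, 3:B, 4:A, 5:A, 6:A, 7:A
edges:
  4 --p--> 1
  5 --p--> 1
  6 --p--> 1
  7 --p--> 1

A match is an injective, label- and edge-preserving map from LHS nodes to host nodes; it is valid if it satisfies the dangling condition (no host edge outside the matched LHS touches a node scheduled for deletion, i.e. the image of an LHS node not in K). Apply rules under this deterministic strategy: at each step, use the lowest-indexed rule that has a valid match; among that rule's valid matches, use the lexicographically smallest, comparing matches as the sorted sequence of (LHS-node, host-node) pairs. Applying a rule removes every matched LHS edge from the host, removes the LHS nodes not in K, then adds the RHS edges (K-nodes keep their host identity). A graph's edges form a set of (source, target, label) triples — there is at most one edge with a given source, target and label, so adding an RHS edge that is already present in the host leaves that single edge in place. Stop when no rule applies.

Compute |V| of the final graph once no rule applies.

Answer: 4

Steps:
initial: |V|=8 |E|=4  E = 4-p->1 5-p->1 6-p->1 7-p->1
step 1: apply R0 at {0↦1, 1↦4}  → |V|=7 |E|=3  E = 5-p->1 6-p->1 7-p->1
step 2: apply R0 at {0↦1, 1↦5}  → |V|=6 |E|=2  E = 6-p->1 7-p->1
step 3: apply R0 at {0↦1, 1↦6}  → |V|=5 |E|=1  E = 7-p->1
step 4: apply R0 at {0↦1, 1↦7}  → |V|=4 |E|=0  E = ∅
normal form: no rule applies after step 4
NF nodes: {0:A, 1:C, 2:B, 3:B}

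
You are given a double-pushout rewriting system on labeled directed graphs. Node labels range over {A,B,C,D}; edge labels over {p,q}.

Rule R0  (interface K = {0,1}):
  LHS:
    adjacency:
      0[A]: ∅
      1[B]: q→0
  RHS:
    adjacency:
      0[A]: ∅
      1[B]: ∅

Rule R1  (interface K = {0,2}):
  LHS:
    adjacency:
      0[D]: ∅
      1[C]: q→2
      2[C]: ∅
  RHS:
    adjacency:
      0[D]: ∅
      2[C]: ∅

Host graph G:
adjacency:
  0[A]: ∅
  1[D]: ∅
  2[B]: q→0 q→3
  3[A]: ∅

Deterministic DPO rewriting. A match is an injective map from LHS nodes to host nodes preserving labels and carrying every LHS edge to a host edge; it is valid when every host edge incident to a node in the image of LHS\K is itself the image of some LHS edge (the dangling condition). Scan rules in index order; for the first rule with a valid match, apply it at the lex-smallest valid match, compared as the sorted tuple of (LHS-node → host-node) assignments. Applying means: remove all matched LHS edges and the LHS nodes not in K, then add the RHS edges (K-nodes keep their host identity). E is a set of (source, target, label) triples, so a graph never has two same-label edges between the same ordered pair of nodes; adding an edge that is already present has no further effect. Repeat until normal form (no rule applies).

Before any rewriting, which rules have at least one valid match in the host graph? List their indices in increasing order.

R0: 2 valid matches — {0↦0, 1↦2}, {0↦3, 1↦2}
R1: no valid match — LHS pattern not found

Answer: [R0]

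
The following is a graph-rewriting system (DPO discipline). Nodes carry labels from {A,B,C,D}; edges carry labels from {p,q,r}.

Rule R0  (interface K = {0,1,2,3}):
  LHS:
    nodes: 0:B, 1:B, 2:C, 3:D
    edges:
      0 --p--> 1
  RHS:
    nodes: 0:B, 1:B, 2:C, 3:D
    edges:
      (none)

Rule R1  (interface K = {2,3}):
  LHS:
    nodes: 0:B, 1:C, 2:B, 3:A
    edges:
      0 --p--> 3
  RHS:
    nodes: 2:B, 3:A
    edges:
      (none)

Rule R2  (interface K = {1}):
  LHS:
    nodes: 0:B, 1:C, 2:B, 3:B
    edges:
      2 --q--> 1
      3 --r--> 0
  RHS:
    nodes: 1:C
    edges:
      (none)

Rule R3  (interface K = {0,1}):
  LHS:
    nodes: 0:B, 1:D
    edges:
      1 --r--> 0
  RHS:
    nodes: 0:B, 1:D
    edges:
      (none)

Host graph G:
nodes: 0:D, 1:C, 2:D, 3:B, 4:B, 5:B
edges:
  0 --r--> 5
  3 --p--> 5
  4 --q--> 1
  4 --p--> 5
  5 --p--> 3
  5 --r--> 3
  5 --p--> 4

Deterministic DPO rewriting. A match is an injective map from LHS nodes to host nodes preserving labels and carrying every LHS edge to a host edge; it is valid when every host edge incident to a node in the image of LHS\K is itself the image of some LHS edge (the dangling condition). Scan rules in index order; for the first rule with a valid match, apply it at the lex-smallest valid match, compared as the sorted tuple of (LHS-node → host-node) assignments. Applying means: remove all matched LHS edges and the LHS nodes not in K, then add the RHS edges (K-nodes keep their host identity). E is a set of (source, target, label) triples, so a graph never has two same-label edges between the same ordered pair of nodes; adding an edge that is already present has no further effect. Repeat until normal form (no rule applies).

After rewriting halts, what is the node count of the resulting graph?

start.  V:6 E:7  edges: 0-r->5 3-p->5 4-q->1 4-p->5 5-p->3 5-r->3 5-p->4
1. fire R0 via {0↦3, 1↦5, 2↦1, 3↦0}  →  V:6 E:6  edges: 0-r->5 4-q->1 4-p->5 5-p->3 5-r->3 5-p->4
2. fire R0 via {0↦4, 1↦5, 2↦1, 3↦0}  →  V:6 E:5  edges: 0-r->5 4-q->1 5-p->3 5-r->3 5-p->4
3. fire R0 via {0↦5, 1↦3, 2↦1, 3↦0}  →  V:6 E:4  edges: 0-r->5 4-q->1 5-r->3 5-p->4
4. fire R0 via {0↦5, 1↦4, 2↦1, 3↦0}  →  V:6 E:3  edges: 0-r->5 4-q->1 5-r->3
5. fire R3 via {0↦5, 1↦0}  →  V:6 E:2  edges: 4-q->1 5-r->3
6. fire R2 via {0↦3, 1↦1, 2↦4, 3↦5}  →  V:3 E:0  edges: ∅
halt: no rule applies after step 6
NF nodes: {0:D, 1:C, 2:D}

Answer: 3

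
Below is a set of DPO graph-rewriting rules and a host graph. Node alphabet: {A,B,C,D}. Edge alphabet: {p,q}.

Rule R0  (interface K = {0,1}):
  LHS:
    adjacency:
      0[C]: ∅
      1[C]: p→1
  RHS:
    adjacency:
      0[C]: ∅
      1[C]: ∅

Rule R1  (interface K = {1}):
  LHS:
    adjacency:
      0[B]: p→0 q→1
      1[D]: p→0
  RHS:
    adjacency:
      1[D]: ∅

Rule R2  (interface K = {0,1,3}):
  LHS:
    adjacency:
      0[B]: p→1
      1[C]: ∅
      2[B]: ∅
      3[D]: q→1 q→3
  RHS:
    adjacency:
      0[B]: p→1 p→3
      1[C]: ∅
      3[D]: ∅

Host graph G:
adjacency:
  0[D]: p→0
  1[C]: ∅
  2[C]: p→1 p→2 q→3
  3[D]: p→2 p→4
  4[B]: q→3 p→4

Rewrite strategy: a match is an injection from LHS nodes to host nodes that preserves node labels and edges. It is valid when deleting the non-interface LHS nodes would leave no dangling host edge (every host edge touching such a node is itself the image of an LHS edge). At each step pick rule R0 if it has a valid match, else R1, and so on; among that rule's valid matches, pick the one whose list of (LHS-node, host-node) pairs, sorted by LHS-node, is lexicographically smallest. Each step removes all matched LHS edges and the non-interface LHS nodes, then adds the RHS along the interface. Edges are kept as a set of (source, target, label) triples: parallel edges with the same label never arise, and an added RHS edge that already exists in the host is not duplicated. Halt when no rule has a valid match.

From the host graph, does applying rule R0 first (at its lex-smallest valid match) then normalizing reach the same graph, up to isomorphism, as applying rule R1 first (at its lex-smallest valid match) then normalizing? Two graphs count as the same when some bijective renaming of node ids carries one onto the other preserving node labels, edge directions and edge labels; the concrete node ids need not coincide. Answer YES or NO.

branch R0-first: apply at {0↦1, 1↦2} → |E|=7, then 1 more step(s) → NF |V|=4 |E|=4 V={0:D, 1:C, 2:C, 3:D} E=0-p->0 2-p->1 2-q->3 3-p->2
branch R1-first: apply at {0↦4, 1↦3} → |E|=5, then 1 more step(s) → NF |V|=4 |E|=4 V={0:D, 1:C, 2:C, 3:D} E=0-p->0 2-p->1 2-q->3 3-p->2
graphs isomorphic (equal up to label-preserving node renaming)

Answer: YES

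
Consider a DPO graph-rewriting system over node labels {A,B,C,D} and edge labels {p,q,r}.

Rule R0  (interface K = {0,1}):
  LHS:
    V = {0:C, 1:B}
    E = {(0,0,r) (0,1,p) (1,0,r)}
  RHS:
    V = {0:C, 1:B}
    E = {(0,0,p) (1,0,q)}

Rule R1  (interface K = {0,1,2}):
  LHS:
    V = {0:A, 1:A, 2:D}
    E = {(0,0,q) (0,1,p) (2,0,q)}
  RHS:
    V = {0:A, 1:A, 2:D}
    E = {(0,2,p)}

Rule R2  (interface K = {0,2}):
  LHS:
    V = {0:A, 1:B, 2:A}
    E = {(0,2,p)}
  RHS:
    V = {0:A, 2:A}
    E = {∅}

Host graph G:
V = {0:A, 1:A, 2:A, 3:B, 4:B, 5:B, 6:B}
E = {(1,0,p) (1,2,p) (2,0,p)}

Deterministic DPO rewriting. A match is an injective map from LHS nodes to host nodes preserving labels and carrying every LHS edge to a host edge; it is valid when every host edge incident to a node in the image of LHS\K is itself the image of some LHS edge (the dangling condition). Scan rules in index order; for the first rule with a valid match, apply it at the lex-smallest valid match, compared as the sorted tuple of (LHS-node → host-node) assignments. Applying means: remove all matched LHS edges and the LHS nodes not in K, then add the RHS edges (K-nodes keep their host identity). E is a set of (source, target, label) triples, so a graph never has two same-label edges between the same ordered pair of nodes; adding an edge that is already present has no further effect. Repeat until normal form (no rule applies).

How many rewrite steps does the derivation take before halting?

Answer: 3

Derivation:
[0] host  ⇒  7 nodes, 3 edges  {1-p->0 1-p->2 2-p->0}
[1] R2 @ {0↦1, 1↦3, 2↦0}  ⇒  6 nodes, 2 edges  {1-p->2 2-p->0}
[2] R2 @ {0↦1, 1↦4, 2↦2}  ⇒  5 nodes, 1 edges  {2-p->0}
[3] R2 @ {0↦2, 1↦5, 2↦0}  ⇒  4 nodes, 0 edges  {∅}
halt: no rule applies after step 3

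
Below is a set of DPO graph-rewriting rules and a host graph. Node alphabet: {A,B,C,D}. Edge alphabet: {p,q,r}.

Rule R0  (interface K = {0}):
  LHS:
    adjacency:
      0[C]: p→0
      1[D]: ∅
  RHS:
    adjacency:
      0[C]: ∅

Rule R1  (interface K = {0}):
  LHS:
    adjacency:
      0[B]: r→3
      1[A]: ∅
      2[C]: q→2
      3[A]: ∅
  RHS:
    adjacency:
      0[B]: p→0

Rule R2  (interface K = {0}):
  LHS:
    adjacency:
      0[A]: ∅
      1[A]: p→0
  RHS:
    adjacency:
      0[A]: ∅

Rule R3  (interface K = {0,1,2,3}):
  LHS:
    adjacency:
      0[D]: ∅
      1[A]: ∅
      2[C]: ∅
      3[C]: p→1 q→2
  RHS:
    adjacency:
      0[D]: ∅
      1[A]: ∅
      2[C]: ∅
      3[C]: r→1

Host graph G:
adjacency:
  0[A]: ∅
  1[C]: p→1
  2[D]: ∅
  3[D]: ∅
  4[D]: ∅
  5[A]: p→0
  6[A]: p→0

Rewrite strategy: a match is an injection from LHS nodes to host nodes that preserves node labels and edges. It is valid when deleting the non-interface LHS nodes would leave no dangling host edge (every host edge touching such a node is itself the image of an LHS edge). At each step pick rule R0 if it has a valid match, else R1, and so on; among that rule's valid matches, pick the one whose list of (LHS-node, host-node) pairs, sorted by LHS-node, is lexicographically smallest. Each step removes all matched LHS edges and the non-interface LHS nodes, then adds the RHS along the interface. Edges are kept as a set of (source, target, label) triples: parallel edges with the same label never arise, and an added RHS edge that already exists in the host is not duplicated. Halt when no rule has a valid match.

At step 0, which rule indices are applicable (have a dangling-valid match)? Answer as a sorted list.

Answer: [R0,R2]

Rewrite trace:
R0: 3 valid matches — {0↦1, 1↦2}, {0↦1, 1↦3}, {0↦1, 1↦4}
R1: no valid match — LHS pattern not found
R2: 2 valid matches — {0↦0, 1↦5}, {0↦0, 1↦6}
R3: no valid match — LHS pattern not found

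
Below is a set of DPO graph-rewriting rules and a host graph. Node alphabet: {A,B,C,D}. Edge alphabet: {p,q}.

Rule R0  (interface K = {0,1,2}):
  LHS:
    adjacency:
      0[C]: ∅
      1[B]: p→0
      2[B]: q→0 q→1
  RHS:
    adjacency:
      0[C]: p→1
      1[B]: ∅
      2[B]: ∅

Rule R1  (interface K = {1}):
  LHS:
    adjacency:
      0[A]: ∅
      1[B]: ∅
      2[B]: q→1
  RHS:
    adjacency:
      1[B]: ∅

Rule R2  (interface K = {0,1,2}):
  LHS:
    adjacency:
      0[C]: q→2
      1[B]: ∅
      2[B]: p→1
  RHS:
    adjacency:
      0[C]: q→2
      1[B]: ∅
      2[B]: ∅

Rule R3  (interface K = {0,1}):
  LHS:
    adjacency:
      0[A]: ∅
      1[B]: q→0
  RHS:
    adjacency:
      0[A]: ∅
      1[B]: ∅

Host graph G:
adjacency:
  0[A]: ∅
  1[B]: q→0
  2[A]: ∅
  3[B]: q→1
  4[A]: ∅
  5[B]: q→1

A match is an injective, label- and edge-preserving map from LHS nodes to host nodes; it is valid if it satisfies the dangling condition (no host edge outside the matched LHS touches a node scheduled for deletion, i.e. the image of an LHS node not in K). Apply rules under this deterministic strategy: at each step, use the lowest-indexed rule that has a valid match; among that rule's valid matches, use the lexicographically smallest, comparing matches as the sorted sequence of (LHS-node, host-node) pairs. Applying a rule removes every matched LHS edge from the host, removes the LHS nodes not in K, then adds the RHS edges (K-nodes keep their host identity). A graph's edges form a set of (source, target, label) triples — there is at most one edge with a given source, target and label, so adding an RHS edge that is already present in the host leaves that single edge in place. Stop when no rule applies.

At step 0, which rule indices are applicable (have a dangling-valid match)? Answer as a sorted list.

R0: no valid match — LHS pattern not found
R1: 4 valid matches — {0↦2, 1↦1, 2↦3}, {0↦2, 1↦1, 2↦5}, {0↦4, 1↦1, 2↦3} (+1 more)
R2: no valid match — LHS pattern not found
R3: 1 valid match — {0↦0, 1↦1}

Answer: [R1,R3]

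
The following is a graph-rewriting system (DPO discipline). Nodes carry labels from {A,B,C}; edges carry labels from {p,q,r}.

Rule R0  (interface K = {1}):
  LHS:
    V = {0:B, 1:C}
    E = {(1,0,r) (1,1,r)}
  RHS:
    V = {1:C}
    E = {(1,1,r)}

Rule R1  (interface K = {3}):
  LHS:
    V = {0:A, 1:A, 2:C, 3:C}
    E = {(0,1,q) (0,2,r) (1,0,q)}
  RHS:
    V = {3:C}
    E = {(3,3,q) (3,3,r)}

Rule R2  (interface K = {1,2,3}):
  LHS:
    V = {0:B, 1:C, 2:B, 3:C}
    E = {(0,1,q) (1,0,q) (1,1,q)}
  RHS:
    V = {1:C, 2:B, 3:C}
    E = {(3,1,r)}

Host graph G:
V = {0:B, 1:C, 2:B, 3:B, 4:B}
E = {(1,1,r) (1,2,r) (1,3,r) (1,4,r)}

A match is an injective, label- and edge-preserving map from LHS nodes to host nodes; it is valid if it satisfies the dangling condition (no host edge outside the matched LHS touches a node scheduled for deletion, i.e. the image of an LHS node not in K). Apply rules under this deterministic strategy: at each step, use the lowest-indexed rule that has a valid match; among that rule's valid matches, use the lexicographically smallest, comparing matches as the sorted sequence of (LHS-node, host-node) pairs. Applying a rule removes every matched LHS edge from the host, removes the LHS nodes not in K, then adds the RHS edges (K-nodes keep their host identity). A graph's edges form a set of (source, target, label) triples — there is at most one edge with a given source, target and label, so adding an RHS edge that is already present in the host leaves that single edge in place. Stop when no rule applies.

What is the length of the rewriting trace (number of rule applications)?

Answer: 3

Derivation:
start.  V:5 E:4  edges: 1-r->1 1-r->2 1-r->3 1-r->4
1. fire R0 via {0↦2, 1↦1}  →  V:4 E:3  edges: 1-r->1 1-r->3 1-r->4
2. fire R0 via {0↦3, 1↦1}  →  V:3 E:2  edges: 1-r->1 1-r->4
3. fire R0 via {0↦4, 1↦1}  →  V:2 E:1  edges: 1-r->1
final graph: no rule applies after step 3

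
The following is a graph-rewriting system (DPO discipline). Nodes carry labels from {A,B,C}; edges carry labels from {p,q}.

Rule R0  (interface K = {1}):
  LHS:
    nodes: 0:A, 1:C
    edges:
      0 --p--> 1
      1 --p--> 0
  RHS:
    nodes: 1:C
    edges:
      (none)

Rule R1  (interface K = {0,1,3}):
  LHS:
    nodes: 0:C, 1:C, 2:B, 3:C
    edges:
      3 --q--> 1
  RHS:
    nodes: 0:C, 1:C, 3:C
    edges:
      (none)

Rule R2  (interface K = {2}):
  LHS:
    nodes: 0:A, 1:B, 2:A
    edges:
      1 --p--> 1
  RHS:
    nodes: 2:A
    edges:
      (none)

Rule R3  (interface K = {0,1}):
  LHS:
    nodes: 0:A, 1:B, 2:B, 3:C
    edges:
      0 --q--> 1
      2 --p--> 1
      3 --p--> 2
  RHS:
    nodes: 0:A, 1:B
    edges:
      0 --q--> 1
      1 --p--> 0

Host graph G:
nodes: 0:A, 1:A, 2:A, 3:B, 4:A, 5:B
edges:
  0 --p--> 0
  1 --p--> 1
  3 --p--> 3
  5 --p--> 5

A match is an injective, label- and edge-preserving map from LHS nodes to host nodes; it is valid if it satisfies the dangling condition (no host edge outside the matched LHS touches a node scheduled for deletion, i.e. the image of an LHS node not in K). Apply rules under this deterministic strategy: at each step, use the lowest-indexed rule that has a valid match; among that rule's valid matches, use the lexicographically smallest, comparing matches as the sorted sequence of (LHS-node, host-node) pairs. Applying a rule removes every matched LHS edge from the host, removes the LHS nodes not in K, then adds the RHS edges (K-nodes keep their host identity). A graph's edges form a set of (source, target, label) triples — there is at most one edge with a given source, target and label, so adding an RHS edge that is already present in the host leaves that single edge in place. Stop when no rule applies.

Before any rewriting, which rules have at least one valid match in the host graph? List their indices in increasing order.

Answer: [R2]

Derivation:
R0: no valid match — LHS pattern not found
R1: no valid match — LHS pattern not found
R2: 12 valid matches — {0↦2, 1↦3, 2↦0}, {0↦2, 1↦3, 2↦1}, {0↦2, 1↦3, 2↦4} (+9 more)
R3: no valid match — LHS pattern not found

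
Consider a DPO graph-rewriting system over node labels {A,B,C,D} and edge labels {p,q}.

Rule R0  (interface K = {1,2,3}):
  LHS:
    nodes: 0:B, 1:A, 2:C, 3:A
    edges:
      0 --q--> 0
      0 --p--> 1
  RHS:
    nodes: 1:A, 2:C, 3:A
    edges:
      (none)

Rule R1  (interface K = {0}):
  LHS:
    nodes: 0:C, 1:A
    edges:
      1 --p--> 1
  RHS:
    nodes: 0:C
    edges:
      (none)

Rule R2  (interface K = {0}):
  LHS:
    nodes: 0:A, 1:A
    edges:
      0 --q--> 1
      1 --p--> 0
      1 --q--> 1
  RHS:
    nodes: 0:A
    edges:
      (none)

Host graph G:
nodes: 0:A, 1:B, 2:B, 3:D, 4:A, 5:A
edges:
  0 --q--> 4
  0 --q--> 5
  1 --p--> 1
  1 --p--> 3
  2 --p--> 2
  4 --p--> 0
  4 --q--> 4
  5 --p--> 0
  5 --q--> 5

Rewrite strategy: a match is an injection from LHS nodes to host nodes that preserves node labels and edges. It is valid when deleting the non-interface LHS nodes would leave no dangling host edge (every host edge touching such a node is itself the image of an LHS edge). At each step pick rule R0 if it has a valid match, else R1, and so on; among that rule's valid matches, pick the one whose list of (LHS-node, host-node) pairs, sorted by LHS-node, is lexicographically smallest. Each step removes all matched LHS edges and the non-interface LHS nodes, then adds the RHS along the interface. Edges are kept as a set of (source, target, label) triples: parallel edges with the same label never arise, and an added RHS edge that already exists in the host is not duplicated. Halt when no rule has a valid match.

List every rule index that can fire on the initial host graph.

R0: no valid match — LHS pattern not found
R1: no valid match — LHS pattern not found
R2: 2 valid matches — {0↦0, 1↦4}, {0↦0, 1↦5}

Answer: [R2]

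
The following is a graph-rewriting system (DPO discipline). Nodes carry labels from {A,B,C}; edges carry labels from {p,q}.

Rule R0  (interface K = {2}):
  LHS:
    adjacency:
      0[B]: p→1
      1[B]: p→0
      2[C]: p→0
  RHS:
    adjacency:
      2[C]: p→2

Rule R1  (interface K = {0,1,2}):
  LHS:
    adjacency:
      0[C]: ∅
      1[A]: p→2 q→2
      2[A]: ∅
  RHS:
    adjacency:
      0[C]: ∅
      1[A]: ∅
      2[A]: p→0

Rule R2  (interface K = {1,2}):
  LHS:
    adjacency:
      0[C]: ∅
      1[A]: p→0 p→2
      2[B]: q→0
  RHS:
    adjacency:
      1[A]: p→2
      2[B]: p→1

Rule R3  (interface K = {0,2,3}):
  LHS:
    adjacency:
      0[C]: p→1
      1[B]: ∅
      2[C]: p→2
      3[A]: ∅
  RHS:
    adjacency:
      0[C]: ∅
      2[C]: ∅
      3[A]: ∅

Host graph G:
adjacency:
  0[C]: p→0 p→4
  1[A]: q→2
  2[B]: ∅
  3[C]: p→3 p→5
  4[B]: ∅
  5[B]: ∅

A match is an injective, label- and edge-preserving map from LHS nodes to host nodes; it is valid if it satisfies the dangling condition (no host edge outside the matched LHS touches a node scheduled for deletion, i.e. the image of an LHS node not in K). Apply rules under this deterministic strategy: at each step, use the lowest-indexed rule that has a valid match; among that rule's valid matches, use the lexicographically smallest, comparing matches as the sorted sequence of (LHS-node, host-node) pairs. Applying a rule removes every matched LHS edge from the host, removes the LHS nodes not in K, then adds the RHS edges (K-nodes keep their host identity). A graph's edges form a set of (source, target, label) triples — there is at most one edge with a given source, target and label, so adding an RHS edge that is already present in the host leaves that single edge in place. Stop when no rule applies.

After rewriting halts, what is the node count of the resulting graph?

start.  V:6 E:5  edges: 0-p->0 0-p->4 1-q->2 3-p->3 3-p->5
1. fire R3 via {0↦0, 1↦4, 2↦3, 3↦1}  →  V:5 E:3  edges: 0-p->0 1-q->2 3-p->5
2. fire R3 via {0↦3, 1↦5, 2↦0, 3↦1}  →  V:4 E:1  edges: 1-q->2
normal form: no rule applies after step 2
NF nodes: {0:C, 1:A, 2:B, 3:C}

Answer: 4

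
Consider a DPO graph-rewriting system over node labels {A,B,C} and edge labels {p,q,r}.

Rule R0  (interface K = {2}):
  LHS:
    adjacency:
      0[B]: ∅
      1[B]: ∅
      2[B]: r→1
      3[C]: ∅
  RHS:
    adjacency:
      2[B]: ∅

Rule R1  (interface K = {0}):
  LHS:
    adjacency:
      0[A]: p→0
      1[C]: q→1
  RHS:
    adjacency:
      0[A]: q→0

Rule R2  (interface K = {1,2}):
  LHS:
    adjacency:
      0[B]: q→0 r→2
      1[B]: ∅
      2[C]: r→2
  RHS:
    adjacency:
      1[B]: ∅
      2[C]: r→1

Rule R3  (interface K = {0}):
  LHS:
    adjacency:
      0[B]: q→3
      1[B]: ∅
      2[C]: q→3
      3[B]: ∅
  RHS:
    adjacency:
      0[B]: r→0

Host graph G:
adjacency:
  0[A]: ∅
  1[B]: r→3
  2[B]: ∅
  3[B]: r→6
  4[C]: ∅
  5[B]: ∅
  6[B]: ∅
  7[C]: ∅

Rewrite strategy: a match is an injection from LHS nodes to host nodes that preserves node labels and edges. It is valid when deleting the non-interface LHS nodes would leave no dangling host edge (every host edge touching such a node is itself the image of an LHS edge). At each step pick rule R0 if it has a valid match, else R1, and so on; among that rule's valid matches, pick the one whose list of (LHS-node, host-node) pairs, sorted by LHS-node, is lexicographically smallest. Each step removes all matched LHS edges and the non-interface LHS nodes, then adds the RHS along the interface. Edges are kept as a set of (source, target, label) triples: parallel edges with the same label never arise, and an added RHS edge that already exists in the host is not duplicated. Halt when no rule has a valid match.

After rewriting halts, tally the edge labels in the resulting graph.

start.  V:8 E:2  edges: 1-r->3 3-r->6
1. fire R0 via {0↦2, 1↦6, 2↦3, 3↦4}  →  V:5 E:1  edges: 1-r->3
2. fire R0 via {0↦5, 1↦3, 2↦1, 3↦7}  →  V:2 E:0  edges: ∅
final graph: no rule applies after step 2
NF edges: []

Answer: (no edges)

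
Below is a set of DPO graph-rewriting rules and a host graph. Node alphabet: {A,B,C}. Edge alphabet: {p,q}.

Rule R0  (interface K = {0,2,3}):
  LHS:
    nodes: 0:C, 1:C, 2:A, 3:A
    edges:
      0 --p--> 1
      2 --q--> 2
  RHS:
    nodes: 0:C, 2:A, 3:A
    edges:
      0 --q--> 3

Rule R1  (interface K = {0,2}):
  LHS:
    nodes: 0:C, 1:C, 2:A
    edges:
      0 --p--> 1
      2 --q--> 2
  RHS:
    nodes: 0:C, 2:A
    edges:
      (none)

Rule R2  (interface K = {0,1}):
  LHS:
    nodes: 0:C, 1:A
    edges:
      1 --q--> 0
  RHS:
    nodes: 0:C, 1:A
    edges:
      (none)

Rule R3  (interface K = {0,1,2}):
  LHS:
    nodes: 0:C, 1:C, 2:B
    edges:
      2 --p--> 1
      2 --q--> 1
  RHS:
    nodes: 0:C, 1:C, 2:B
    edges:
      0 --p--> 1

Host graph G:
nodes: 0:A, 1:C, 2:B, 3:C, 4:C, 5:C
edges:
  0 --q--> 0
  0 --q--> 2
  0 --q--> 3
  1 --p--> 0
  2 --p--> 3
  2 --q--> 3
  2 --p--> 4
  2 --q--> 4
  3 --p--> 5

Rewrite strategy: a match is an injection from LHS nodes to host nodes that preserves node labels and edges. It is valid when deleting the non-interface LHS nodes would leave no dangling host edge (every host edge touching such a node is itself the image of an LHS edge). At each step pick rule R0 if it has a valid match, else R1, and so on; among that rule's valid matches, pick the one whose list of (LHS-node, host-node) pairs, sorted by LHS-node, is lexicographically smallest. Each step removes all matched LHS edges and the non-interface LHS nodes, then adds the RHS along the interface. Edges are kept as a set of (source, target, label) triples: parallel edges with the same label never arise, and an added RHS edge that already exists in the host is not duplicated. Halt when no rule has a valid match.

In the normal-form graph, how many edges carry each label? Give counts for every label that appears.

Answer: p:3 q:1

Derivation:
initial: |V|=6 |E|=9  E = 0-q->0 0-q->2 0-q->3 1-p->0 2-p->3 2-q->3 2-p->4 2-q->4 3-p->5
step 1: apply R1 at {0↦3, 1↦5, 2↦0}  → |V|=5 |E|=7  E = 0-q->2 0-q->3 1-p->0 2-p->3 2-q->3 2-p->4 2-q->4
step 2: apply R2 at {0↦3, 1↦0}  → |V|=5 |E|=6  E = 0-q->2 1-p->0 2-p->3 2-q->3 2-p->4 2-q->4
step 3: apply R3 at {0↦1, 1↦3, 2↦2}  → |V|=5 |E|=5  E = 0-q->2 1-p->0 1-p->3 2-p->4 2-q->4
step 4: apply R3 at {0↦1, 1↦4, 2↦2}  → |V|=5 |E|=4  E = 0-q->2 1-p->0 1-p->3 1-p->4
halt: no rule applies after step 4
NF edges: [(0, 2, 'q'), (1, 0, 'p'), (1, 3, 'p'), (1, 4, 'p')]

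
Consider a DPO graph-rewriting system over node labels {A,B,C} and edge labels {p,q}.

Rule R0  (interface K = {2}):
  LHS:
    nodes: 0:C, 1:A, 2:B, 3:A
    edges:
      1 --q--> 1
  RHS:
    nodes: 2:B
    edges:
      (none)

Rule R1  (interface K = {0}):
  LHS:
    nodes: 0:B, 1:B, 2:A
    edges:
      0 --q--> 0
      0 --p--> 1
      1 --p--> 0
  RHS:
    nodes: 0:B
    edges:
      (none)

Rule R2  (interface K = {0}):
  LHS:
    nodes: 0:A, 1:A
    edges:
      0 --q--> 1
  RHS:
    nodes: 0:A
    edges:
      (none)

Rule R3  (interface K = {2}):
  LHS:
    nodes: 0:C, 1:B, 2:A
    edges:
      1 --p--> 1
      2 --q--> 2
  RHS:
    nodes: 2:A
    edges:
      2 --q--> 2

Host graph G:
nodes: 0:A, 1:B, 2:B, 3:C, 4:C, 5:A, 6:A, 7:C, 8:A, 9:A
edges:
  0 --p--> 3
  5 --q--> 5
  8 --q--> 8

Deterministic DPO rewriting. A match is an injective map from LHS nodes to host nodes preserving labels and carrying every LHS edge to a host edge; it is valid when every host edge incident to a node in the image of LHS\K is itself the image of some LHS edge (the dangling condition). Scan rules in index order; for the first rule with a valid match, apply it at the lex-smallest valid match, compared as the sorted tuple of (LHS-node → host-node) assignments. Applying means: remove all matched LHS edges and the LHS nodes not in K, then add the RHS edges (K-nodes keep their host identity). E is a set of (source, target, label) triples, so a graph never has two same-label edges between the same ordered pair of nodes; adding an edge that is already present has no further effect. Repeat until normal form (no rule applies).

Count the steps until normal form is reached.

initial: |V|=10 |E|=3  E = 0-p->3 5-q->5 8-q->8
step 1: apply R0 at {0↦4, 1↦5, 2↦1, 3↦6}  → |V|=7 |E|=2  E = 0-p->3 8-q->8
step 2: apply R0 at {0↦7, 1↦8, 2↦1, 3↦9}  → |V|=4 |E|=1  E = 0-p->3
final graph: no rule applies after step 2

Answer: 2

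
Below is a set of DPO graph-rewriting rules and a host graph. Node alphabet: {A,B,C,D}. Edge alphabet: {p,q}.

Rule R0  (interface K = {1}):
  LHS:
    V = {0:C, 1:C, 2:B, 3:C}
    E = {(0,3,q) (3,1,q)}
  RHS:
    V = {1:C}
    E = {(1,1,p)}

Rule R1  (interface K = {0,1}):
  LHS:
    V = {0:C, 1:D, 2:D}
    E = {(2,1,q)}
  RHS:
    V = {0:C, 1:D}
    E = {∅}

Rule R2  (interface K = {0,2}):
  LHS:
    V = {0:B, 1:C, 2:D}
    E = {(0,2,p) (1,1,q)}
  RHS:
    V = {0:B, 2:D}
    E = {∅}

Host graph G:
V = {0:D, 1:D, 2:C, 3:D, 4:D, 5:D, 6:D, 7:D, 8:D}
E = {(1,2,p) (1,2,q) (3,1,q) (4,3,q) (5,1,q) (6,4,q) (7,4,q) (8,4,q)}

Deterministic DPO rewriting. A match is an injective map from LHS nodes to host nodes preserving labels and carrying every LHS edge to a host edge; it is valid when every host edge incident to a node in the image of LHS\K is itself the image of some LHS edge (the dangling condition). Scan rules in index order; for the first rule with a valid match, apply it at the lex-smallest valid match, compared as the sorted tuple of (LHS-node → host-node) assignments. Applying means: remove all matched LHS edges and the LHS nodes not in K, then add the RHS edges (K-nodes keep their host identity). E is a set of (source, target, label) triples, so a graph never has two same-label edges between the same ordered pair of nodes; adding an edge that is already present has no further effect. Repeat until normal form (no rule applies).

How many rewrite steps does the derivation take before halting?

start.  V:9 E:8  edges: 1-p->2 1-q->2 3-q->1 4-q->3 5-q->1 6-q->4 7-q->4 8-q->4
1. fire R1 via {0↦2, 1↦1, 2↦5}  →  V:8 E:7  edges: 1-p->2 1-q->2 3-q->1 4-q->3 6-q->4 7-q->4 8-q->4
2. fire R1 via {0↦2, 1↦4, 2↦6}  →  V:7 E:6  edges: 1-p->2 1-q->2 3-q->1 4-q->3 7-q->4 8-q->4
3. fire R1 via {0↦2, 1↦4, 2↦7}  →  V:6 E:5  edges: 1-p->2 1-q->2 3-q->1 4-q->3 8-q->4
4. fire R1 via {0↦2, 1↦4, 2↦8}  →  V:5 E:4  edges: 1-p->2 1-q->2 3-q->1 4-q->3
5. fire R1 via {0↦2, 1↦3, 2↦4}  →  V:4 E:3  edges: 1-p->2 1-q->2 3-q->1
6. fire R1 via {0↦2, 1↦1, 2↦3}  →  V:3 E:2  edges: 1-p->2 1-q->2
normal form: no rule applies after step 6

Answer: 6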